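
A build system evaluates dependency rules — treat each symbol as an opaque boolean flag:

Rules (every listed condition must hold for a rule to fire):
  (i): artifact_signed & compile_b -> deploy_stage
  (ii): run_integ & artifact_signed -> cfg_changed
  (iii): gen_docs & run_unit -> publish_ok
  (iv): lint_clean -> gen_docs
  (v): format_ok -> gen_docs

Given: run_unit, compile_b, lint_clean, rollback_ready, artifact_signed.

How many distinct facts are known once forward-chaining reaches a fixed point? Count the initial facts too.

[1] (i) [artifact_signed & compile_b -> deploy_stage]; (iv) [lint_clean -> gen_docs]. ⇒ new: deploy_stage, gen_docs.
[2] (iii) [gen_docs & run_unit -> publish_ok]. ⇒ new: publish_ok.
Closure: {artifact_signed, compile_b, deploy_stage, gen_docs, lint_clean, publish_ok, rollback_ready, run_unit} — 8 facts.

8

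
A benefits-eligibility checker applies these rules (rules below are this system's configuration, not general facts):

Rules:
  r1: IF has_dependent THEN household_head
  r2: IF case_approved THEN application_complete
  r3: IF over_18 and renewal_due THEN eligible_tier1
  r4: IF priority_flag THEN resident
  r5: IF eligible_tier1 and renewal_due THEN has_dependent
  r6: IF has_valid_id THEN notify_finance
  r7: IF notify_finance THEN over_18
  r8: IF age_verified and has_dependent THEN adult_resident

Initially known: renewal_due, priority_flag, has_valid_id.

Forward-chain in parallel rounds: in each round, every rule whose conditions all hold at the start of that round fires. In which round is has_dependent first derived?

4

[1] r4 [IF priority_flag THEN resident]; r6 [IF has_valid_id THEN notify_finance]. ⇒ new: resident, notify_finance.
[2] r7 [IF notify_finance THEN over_18]. ⇒ new: over_18.
[3] r3 [IF over_18 and renewal_due THEN eligible_tier1]. ⇒ new: eligible_tier1.
[4] r5 [IF eligible_tier1 and renewal_due THEN has_dependent]. ⇒ new: has_dependent.
has_dependent first appears in round 4.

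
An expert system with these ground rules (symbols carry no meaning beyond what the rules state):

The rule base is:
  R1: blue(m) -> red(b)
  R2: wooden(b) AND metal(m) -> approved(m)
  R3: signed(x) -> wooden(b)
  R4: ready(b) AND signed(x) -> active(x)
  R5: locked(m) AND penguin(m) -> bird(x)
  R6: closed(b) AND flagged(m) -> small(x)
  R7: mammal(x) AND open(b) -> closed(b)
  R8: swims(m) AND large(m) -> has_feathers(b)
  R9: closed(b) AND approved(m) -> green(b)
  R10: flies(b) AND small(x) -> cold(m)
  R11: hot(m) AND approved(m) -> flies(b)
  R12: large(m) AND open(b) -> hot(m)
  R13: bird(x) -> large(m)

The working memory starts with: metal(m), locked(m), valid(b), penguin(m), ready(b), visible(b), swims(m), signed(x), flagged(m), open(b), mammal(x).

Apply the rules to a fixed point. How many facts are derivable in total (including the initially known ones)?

23

Round 1: R3 [signed(x) -> wooden(b)]; R4 [ready(b) AND signed(x) -> active(x)]; R5 [locked(m) AND penguin(m) -> bird(x)]; R7 [mammal(x) AND open(b) -> closed(b)]. New: wooden(b), active(x), bird(x), closed(b).
Round 2: R2 [wooden(b) AND metal(m) -> approved(m)]; R6 [closed(b) AND flagged(m) -> small(x)]; R13 [bird(x) -> large(m)]. New: approved(m), small(x), large(m).
Round 3: R8 [swims(m) AND large(m) -> has_feathers(b)]; R9 [closed(b) AND approved(m) -> green(b)]; R12 [large(m) AND open(b) -> hot(m)]. New: has_feathers(b), green(b), hot(m).
Round 4: R11 [hot(m) AND approved(m) -> flies(b)]. New: flies(b).
Round 5: R10 [flies(b) AND small(x) -> cold(m)]. New: cold(m).
Closure: {active(x), approved(m), bird(x), closed(b), cold(m), flagged(m), flies(b), green(b), has_feathers(b), hot(m), large(m), locked(m), mammal(x), metal(m), open(b), penguin(m), ready(b), signed(x), small(x), swims(m), valid(b), visible(b), wooden(b)} — 23 facts.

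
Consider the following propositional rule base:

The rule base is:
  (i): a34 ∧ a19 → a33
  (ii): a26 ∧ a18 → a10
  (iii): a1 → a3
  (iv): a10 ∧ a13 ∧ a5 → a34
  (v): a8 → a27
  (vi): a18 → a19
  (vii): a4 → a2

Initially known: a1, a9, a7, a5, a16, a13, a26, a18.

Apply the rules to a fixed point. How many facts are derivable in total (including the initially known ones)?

13

[1] (ii) [a26 ∧ a18 → a10]; (iii) [a1 → a3]; (vi) [a18 → a19]. ⇒ new: a10, a3, a19.
[2] (iv) [a10 ∧ a13 ∧ a5 → a34]. ⇒ new: a34.
[3] (i) [a34 ∧ a19 → a33]. ⇒ new: a33.
Closure: {a1, a10, a13, a16, a18, a19, a26, a3, a33, a34, a5, a7, a9} — 13 facts.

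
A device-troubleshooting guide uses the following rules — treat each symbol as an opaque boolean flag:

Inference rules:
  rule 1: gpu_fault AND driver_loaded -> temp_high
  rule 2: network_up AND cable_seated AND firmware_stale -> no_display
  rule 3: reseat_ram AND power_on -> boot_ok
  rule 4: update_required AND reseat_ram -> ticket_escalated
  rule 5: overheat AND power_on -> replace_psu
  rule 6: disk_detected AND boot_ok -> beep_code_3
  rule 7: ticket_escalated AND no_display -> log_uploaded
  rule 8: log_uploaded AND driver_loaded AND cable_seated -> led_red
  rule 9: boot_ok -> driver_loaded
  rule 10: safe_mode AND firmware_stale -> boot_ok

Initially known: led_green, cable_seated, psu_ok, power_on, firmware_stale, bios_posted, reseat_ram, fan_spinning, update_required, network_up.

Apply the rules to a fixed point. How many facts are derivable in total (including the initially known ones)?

Round 1: rule 2 [network_up AND cable_seated AND firmware_stale -> no_display]; rule 3 [reseat_ram AND power_on -> boot_ok]; rule 4 [update_required AND reseat_ram -> ticket_escalated]. Adds no_display, boot_ok, ticket_escalated.
Round 2: rule 7 [ticket_escalated AND no_display -> log_uploaded]; rule 9 [boot_ok -> driver_loaded]. Adds log_uploaded, driver_loaded.
Round 3: rule 8 [log_uploaded AND driver_loaded AND cable_seated -> led_red]. Adds led_red.
Closure: {bios_posted, boot_ok, cable_seated, driver_loaded, fan_spinning, firmware_stale, led_green, led_red, log_uploaded, network_up, no_display, power_on, psu_ok, reseat_ram, ticket_escalated, update_required} — 16 facts.

16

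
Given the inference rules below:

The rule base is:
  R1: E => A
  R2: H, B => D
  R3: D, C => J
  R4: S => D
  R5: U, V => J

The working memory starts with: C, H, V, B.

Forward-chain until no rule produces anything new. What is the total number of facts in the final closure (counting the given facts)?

[1] R2 [H, B => D]. ⇒ new: D.
[2] R3 [D, C => J]. ⇒ new: J.
Closure: {B, C, D, H, J, V} — 6 facts.

6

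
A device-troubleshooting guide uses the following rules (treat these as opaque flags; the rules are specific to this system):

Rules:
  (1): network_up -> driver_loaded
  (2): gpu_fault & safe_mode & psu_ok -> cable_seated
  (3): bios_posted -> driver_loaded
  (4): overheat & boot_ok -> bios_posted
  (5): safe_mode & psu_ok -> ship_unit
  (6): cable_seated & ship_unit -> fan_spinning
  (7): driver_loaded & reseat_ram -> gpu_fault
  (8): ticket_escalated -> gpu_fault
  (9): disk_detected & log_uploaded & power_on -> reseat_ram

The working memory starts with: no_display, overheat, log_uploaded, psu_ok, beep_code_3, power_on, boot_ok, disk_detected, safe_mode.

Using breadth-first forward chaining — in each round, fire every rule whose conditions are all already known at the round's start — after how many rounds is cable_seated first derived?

Round 1: (4) [overheat & boot_ok -> bios_posted]; (5) [safe_mode & psu_ok -> ship_unit]; (9) [disk_detected & log_uploaded & power_on -> reseat_ram]. Adds bios_posted, ship_unit, reseat_ram.
Round 2: (3) [bios_posted -> driver_loaded]. Adds driver_loaded.
Round 3: (7) [driver_loaded & reseat_ram -> gpu_fault]. Adds gpu_fault.
Round 4: (2) [gpu_fault & safe_mode & psu_ok -> cable_seated]. Adds cable_seated.
cable_seated first appears in round 4.

4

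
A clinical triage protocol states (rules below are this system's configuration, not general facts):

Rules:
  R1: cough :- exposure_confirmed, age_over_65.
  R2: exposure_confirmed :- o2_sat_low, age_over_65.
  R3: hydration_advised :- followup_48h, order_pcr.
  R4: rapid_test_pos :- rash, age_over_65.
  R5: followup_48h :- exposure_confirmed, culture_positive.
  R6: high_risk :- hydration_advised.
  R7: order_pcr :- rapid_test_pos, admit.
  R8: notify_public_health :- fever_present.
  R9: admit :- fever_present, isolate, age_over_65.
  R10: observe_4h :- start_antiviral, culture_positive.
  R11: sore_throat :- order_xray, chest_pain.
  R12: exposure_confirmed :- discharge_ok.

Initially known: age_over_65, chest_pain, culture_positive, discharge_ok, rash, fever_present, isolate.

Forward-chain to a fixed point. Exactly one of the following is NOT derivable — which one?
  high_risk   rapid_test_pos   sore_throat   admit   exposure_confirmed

sore_throat

Round 1: R4 [rapid_test_pos :- rash, age_over_65.]; R8 [notify_public_health :- fever_present.]; R9 [admit :- fever_present, isolate, age_over_65.]; R12 [exposure_confirmed :- discharge_ok.]. New: rapid_test_pos, notify_public_health, admit, exposure_confirmed.
Round 2: R1 [cough :- exposure_confirmed, age_over_65.]; R5 [followup_48h :- exposure_confirmed, culture_positive.]; R7 [order_pcr :- rapid_test_pos, admit.]. New: cough, followup_48h, order_pcr.
Round 3: R3 [hydration_advised :- followup_48h, order_pcr.]. New: hydration_advised.
Round 4: R6 [high_risk :- hydration_advised.]. New: high_risk.
Derived: admit (round 1), rapid_test_pos (round 1), exposure_confirmed (round 1), high_risk (round 4). sore_throat never appears in any round.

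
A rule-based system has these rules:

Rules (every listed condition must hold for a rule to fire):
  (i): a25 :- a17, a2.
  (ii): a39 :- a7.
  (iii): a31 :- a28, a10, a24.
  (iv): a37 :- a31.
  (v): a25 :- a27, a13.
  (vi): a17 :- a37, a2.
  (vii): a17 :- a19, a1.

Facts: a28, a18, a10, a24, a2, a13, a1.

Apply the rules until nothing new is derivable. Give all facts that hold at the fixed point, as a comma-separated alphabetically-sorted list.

a1, a10, a13, a17, a18, a2, a24, a25, a28, a31, a37

Round 1 fires (iii), giving a31.
Round 2 fires (iv), giving a37.
Round 3 fires (vi), giving a17.
Round 4 fires (i), giving a25.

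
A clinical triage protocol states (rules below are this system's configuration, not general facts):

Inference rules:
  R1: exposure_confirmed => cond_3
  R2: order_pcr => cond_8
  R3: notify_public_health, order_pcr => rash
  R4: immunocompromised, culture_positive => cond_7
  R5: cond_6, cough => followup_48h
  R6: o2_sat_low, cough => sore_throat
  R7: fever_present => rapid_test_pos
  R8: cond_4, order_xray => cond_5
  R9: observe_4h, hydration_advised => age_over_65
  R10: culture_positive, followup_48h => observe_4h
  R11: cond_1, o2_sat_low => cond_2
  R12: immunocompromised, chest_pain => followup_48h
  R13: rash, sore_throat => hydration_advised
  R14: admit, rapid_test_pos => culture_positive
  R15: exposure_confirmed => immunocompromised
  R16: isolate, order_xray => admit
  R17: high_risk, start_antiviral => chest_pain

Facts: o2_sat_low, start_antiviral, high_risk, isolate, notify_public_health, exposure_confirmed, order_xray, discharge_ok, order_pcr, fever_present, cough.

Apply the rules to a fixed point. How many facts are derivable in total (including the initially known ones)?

25

[1] R1 [exposure_confirmed => cond_3]; R2 [order_pcr => cond_8]; R3 [notify_public_health, order_pcr => rash]; R6 [o2_sat_low, cough => sore_throat]; R7 [fever_present => rapid_test_pos]; R15 [exposure_confirmed => immunocompromised]; R16 [isolate, order_xray => admit]; R17 [high_risk, start_antiviral => chest_pain]. ⇒ new: cond_3, cond_8, rash, sore_throat, rapid_test_pos, immunocompromised, admit, chest_pain.
[2] R12 [immunocompromised, chest_pain => followup_48h]; R13 [rash, sore_throat => hydration_advised]; R14 [admit, rapid_test_pos => culture_positive]. ⇒ new: followup_48h, hydration_advised, culture_positive.
[3] R4 [immunocompromised, culture_positive => cond_7]; R10 [culture_positive, followup_48h => observe_4h]. ⇒ new: cond_7, observe_4h.
[4] R9 [observe_4h, hydration_advised => age_over_65]. ⇒ new: age_over_65.
Closure: {admit, age_over_65, chest_pain, cond_3, cond_7, cond_8, cough, culture_positive, discharge_ok, exposure_confirmed, fever_present, followup_48h, high_risk, hydration_advised, immunocompromised, isolate, notify_public_health, o2_sat_low, observe_4h, order_pcr, order_xray, rapid_test_pos, rash, sore_throat, start_antiviral} — 25 facts.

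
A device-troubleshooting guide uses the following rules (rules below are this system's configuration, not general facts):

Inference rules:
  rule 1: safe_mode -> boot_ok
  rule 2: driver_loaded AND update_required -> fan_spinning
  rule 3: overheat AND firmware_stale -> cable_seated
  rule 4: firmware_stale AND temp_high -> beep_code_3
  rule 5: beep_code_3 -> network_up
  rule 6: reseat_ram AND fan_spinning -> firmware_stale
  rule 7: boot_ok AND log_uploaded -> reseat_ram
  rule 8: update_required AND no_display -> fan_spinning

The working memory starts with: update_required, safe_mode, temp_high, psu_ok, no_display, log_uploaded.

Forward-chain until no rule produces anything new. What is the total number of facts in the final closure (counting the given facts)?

12

Round 1: rule 1 [safe_mode -> boot_ok]; rule 8 [update_required AND no_display -> fan_spinning]. New: boot_ok, fan_spinning.
Round 2: rule 7 [boot_ok AND log_uploaded -> reseat_ram]. New: reseat_ram.
Round 3: rule 6 [reseat_ram AND fan_spinning -> firmware_stale]. New: firmware_stale.
Round 4: rule 4 [firmware_stale AND temp_high -> beep_code_3]. New: beep_code_3.
Round 5: rule 5 [beep_code_3 -> network_up]. New: network_up.
Closure: {beep_code_3, boot_ok, fan_spinning, firmware_stale, log_uploaded, network_up, no_display, psu_ok, reseat_ram, safe_mode, temp_high, update_required} — 12 facts.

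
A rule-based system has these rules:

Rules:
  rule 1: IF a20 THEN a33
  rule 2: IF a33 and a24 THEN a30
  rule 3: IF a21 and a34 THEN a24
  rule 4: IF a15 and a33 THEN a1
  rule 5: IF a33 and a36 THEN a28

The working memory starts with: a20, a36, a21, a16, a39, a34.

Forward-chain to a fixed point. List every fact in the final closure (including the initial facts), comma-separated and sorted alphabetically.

a16, a20, a21, a24, a28, a30, a33, a34, a36, a39

Round 1: rule 1 [IF a20 THEN a33]; rule 3 [IF a21 and a34 THEN a24]. Adds a33, a24.
Round 2: rule 2 [IF a33 and a24 THEN a30]; rule 5 [IF a33 and a36 THEN a28]. Adds a30, a28.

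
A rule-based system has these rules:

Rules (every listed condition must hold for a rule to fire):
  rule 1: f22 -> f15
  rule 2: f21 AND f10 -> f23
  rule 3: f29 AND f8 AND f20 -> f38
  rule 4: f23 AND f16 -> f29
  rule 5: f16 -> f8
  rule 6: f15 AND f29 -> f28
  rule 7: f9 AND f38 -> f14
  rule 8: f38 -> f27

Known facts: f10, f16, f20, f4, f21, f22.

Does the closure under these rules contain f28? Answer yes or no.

Round 1: rule 1 [f22 -> f15]; rule 2 [f21 AND f10 -> f23]; rule 5 [f16 -> f8]. Adds f15, f23, f8.
Round 2: rule 4 [f23 AND f16 -> f29]. Adds f29.
Round 3: rule 3 [f29 AND f8 AND f20 -> f38]; rule 6 [f15 AND f29 -> f28]. Adds f38, f28.
Round 4: rule 8 [f38 -> f27]. Adds f27.
f28 appears in round 3, so it is derivable.

yes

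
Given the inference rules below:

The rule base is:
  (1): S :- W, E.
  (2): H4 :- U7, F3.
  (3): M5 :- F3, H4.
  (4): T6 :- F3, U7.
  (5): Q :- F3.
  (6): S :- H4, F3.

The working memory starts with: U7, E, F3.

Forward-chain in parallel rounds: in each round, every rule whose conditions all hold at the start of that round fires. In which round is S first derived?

2

Round 1: (2) [H4 :- U7, F3.]; (4) [T6 :- F3, U7.]; (5) [Q :- F3.]. New: H4, T6, Q.
Round 2: (3) [M5 :- F3, H4.]; (6) [S :- H4, F3.]. New: M5, S.
S first appears in round 2.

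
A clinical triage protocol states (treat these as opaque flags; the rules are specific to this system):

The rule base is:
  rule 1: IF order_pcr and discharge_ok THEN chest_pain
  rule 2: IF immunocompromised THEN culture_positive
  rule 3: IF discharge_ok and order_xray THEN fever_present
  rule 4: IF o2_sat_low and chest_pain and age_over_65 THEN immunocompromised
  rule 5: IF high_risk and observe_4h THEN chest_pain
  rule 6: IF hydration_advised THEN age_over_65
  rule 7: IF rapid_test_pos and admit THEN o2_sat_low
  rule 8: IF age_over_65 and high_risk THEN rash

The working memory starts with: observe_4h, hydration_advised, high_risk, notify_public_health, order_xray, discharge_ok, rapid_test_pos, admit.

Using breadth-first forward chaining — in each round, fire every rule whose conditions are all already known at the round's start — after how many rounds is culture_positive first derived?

Round 1 — rule 3, rule 5, rule 6, rule 7, derive fever_present, chest_pain, age_over_65, o2_sat_low.
Round 2 — rule 4, rule 8, derive immunocompromised, rash.
Round 3 — rule 2, derive culture_positive.
culture_positive first appears in round 3.

3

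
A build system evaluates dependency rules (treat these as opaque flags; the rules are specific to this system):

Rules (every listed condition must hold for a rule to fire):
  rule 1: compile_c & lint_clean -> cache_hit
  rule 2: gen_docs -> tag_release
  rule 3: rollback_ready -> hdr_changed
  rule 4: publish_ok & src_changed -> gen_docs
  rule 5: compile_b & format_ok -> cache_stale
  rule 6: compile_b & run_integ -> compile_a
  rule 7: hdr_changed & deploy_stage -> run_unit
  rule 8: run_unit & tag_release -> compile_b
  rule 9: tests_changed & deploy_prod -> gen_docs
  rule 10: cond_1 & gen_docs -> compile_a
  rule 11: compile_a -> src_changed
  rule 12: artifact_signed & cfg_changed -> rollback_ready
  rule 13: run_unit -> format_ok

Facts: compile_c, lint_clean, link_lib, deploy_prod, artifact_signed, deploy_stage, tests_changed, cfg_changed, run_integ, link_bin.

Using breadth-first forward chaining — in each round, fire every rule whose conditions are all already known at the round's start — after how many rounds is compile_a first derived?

5

Round 1: rule 1 [compile_c & lint_clean -> cache_hit]; rule 9 [tests_changed & deploy_prod -> gen_docs]; rule 12 [artifact_signed & cfg_changed -> rollback_ready]. Adds cache_hit, gen_docs, rollback_ready.
Round 2: rule 2 [gen_docs -> tag_release]; rule 3 [rollback_ready -> hdr_changed]. Adds tag_release, hdr_changed.
Round 3: rule 7 [hdr_changed & deploy_stage -> run_unit]. Adds run_unit.
Round 4: rule 8 [run_unit & tag_release -> compile_b]; rule 13 [run_unit -> format_ok]. Adds compile_b, format_ok.
Round 5: rule 5 [compile_b & format_ok -> cache_stale]; rule 6 [compile_b & run_integ -> compile_a]. Adds cache_stale, compile_a.
compile_a first appears in round 5.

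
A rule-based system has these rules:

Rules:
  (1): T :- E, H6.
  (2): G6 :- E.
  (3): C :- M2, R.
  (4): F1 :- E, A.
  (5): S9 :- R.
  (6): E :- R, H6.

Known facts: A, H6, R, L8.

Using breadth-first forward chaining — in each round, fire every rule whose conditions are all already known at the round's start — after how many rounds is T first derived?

[1] (5) [S9 :- R.]; (6) [E :- R, H6.]. ⇒ new: S9, E.
[2] (1) [T :- E, H6.]; (2) [G6 :- E.]; (4) [F1 :- E, A.]. ⇒ new: T, G6, F1.
T first appears in round 2.

2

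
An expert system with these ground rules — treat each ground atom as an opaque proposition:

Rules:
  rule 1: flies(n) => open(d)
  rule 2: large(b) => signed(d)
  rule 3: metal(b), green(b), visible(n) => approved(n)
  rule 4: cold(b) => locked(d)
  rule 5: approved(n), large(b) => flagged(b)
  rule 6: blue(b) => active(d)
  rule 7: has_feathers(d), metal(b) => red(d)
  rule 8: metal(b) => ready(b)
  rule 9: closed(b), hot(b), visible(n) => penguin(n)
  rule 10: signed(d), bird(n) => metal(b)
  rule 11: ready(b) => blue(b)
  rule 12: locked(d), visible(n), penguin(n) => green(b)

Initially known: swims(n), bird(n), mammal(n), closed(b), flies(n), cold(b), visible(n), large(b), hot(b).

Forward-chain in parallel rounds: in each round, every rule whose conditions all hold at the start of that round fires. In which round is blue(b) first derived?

4

Round 1: rule 1 [flies(n) => open(d)]; rule 2 [large(b) => signed(d)]; rule 4 [cold(b) => locked(d)]; rule 9 [closed(b), hot(b), visible(n) => penguin(n)]. New: open(d), signed(d), locked(d), penguin(n).
Round 2: rule 10 [signed(d), bird(n) => metal(b)]; rule 12 [locked(d), visible(n), penguin(n) => green(b)]. New: metal(b), green(b).
Round 3: rule 3 [metal(b), green(b), visible(n) => approved(n)]; rule 8 [metal(b) => ready(b)]. New: approved(n), ready(b).
Round 4: rule 5 [approved(n), large(b) => flagged(b)]; rule 11 [ready(b) => blue(b)]. New: flagged(b), blue(b).
blue(b) first appears in round 4.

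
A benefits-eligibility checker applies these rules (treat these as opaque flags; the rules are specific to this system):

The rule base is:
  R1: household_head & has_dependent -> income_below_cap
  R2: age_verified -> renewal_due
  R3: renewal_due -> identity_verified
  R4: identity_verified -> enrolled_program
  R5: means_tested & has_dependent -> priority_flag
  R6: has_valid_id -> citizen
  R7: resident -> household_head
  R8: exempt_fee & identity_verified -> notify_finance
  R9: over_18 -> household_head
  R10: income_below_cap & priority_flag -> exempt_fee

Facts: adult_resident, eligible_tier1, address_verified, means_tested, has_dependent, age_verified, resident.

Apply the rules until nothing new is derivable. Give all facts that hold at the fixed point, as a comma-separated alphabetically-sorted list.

Round 1: R2 [age_verified -> renewal_due]; R5 [means_tested & has_dependent -> priority_flag]; R7 [resident -> household_head]. New: renewal_due, priority_flag, household_head.
Round 2: R1 [household_head & has_dependent -> income_below_cap]; R3 [renewal_due -> identity_verified]. New: income_below_cap, identity_verified.
Round 3: R4 [identity_verified -> enrolled_program]; R10 [income_below_cap & priority_flag -> exempt_fee]. New: enrolled_program, exempt_fee.
Round 4: R8 [exempt_fee & identity_verified -> notify_finance]. New: notify_finance.

address_verified, adult_resident, age_verified, eligible_tier1, enrolled_program, exempt_fee, has_dependent, household_head, identity_verified, income_below_cap, means_tested, notify_finance, priority_flag, renewal_due, resident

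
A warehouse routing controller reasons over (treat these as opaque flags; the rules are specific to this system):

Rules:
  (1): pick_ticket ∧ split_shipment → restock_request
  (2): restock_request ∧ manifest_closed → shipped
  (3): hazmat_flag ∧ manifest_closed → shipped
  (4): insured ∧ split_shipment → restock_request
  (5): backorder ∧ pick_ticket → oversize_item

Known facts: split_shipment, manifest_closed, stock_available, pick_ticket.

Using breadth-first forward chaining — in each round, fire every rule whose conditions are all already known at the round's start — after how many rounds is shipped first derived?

2

Round 1 — (1), derive restock_request.
Round 2 — (2), derive shipped.
shipped first appears in round 2.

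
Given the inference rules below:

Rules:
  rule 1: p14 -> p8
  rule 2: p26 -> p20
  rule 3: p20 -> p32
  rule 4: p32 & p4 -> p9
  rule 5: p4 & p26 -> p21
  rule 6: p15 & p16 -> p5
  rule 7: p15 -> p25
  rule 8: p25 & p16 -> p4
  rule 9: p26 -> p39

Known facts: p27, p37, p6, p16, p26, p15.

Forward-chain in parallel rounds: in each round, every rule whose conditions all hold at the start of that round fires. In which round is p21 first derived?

Round 1: rule 2 [p26 -> p20]; rule 6 [p15 & p16 -> p5]; rule 7 [p15 -> p25]; rule 9 [p26 -> p39]. Adds p20, p5, p25, p39.
Round 2: rule 3 [p20 -> p32]; rule 8 [p25 & p16 -> p4]. Adds p32, p4.
Round 3: rule 4 [p32 & p4 -> p9]; rule 5 [p4 & p26 -> p21]. Adds p9, p21.
p21 first appears in round 3.

3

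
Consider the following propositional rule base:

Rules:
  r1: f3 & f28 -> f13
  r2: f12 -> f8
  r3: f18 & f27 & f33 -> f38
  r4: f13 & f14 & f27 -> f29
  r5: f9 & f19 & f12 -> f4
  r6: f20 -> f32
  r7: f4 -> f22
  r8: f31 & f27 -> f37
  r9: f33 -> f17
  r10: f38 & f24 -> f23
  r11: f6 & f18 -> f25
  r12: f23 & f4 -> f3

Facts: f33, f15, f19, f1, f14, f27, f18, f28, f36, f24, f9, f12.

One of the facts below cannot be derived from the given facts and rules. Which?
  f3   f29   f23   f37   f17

Round 1 fires r2, r3, r5, r9, giving f8, f38, f4, f17.
Round 2 fires r7, r10, giving f22, f23.
Round 3 fires r12, giving f3.
Round 4 fires r1, giving f13.
Round 5 fires r4, giving f29.
Derived: f23 (round 2), f3 (round 3), f17 (round 1), f29 (round 5). f37 never appears in any round.

f37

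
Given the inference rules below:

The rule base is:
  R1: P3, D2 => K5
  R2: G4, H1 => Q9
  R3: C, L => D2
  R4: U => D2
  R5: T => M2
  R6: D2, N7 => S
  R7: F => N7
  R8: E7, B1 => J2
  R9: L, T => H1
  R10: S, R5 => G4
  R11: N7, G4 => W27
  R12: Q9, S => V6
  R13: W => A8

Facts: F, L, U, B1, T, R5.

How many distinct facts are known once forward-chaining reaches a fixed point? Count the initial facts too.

Round 1 fires R4, R5, R7, R9, giving D2, M2, N7, H1.
Round 2 fires R6, giving S.
Round 3 fires R10, giving G4.
Round 4 fires R2, R11, giving Q9, W27.
Round 5 fires R12, giving V6.
Closure: {B1, D2, F, G4, H1, L, M2, N7, Q9, R5, S, T, U, V6, W27} — 15 facts.

15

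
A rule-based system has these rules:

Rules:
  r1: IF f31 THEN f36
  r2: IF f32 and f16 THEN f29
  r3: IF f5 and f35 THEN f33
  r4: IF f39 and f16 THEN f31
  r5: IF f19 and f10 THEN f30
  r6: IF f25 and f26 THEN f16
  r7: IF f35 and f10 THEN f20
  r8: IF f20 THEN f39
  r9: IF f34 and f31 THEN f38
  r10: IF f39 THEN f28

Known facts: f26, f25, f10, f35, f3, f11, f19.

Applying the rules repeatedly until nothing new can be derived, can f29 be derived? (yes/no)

no

Round 1: r5 [IF f19 and f10 THEN f30]; r6 [IF f25 and f26 THEN f16]; r7 [IF f35 and f10 THEN f20]. New: f30, f16, f20.
Round 2: r8 [IF f20 THEN f39]. New: f39.
Round 3: r4 [IF f39 and f16 THEN f31]; r10 [IF f39 THEN f28]. New: f31, f28.
Round 4: r1 [IF f31 THEN f36]. New: f36.
Fixed point reached. f29 is concluded only by r2; r2 needs f32 (never derived).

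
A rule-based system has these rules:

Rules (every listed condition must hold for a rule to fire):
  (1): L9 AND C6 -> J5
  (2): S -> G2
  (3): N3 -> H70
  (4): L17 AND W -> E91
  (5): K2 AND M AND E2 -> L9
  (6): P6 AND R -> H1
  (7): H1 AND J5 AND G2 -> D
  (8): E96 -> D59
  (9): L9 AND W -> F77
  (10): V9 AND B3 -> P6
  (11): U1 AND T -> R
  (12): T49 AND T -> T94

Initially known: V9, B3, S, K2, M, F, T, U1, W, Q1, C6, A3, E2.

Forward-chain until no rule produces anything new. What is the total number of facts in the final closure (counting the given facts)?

Round 1: (2) [S -> G2]; (5) [K2 AND M AND E2 -> L9]; (10) [V9 AND B3 -> P6]; (11) [U1 AND T -> R]. Adds G2, L9, P6, R.
Round 2: (1) [L9 AND C6 -> J5]; (6) [P6 AND R -> H1]; (9) [L9 AND W -> F77]. Adds J5, H1, F77.
Round 3: (7) [H1 AND J5 AND G2 -> D]. Adds D.
Closure: {A3, B3, C6, D, E2, F, F77, G2, H1, J5, K2, L9, M, P6, Q1, R, S, T, U1, V9, W} — 21 facts.

21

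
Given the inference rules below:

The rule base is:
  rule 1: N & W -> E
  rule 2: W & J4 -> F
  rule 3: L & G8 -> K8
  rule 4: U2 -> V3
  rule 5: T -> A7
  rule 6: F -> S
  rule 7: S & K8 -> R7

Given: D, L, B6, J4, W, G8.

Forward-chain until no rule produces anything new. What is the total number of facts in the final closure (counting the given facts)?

Round 1: rule 2 [W & J4 -> F]; rule 3 [L & G8 -> K8]. Adds F, K8.
Round 2: rule 6 [F -> S]. Adds S.
Round 3: rule 7 [S & K8 -> R7]. Adds R7.
Closure: {B6, D, F, G8, J4, K8, L, R7, S, W} — 10 facts.

10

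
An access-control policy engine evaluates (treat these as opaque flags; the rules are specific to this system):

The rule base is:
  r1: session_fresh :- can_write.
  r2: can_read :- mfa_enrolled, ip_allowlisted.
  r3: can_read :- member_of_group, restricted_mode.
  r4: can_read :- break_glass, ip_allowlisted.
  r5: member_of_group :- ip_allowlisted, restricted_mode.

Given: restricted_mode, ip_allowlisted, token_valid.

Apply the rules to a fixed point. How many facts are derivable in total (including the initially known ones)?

5

Round 1: r5 [member_of_group :- ip_allowlisted, restricted_mode.]. New: member_of_group.
Round 2: r3 [can_read :- member_of_group, restricted_mode.]. New: can_read.
Closure: {can_read, ip_allowlisted, member_of_group, restricted_mode, token_valid} — 5 facts.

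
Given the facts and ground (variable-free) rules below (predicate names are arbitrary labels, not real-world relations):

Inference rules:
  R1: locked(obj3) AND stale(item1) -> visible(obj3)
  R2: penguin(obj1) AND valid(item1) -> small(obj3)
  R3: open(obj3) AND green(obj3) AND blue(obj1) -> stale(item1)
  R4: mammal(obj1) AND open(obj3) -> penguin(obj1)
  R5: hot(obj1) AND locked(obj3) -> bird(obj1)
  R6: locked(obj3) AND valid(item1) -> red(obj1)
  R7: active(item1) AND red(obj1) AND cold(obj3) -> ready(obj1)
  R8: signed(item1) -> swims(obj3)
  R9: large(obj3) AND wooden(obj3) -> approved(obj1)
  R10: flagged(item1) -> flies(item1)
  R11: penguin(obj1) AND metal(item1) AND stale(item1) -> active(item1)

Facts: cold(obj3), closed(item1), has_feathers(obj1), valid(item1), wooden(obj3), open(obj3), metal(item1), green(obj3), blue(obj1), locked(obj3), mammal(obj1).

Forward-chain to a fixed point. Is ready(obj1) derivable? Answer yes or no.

Round 1: R3 [open(obj3) AND green(obj3) AND blue(obj1) -> stale(item1)]; R4 [mammal(obj1) AND open(obj3) -> penguin(obj1)]; R6 [locked(obj3) AND valid(item1) -> red(obj1)]. Adds stale(item1), penguin(obj1), red(obj1).
Round 2: R1 [locked(obj3) AND stale(item1) -> visible(obj3)]; R2 [penguin(obj1) AND valid(item1) -> small(obj3)]; R11 [penguin(obj1) AND metal(item1) AND stale(item1) -> active(item1)]. Adds visible(obj3), small(obj3), active(item1).
Round 3: R7 [active(item1) AND red(obj1) AND cold(obj3) -> ready(obj1)]. Adds ready(obj1).
ready(obj1) appears in round 3, so it is derivable.

yes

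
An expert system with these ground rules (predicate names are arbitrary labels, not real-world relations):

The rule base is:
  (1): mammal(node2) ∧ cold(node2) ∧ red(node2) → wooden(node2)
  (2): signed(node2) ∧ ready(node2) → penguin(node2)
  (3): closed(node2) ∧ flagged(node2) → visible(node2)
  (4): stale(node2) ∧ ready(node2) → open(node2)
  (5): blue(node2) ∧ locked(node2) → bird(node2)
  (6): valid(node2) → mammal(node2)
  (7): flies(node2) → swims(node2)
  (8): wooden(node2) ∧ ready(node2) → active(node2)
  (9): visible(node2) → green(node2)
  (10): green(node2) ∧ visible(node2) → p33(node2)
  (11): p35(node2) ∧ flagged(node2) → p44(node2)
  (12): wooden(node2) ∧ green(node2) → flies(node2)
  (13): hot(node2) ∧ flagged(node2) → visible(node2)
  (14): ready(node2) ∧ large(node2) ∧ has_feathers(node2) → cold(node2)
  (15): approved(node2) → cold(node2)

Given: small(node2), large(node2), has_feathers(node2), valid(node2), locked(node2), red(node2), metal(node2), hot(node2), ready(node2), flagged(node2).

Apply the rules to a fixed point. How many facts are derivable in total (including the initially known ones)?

Round 1: (6) [valid(node2) → mammal(node2)]; (13) [hot(node2) ∧ flagged(node2) → visible(node2)]; (14) [ready(node2) ∧ large(node2) ∧ has_feathers(node2) → cold(node2)]. Adds mammal(node2), visible(node2), cold(node2).
Round 2: (1) [mammal(node2) ∧ cold(node2) ∧ red(node2) → wooden(node2)]; (9) [visible(node2) → green(node2)]. Adds wooden(node2), green(node2).
Round 3: (8) [wooden(node2) ∧ ready(node2) → active(node2)]; (10) [green(node2) ∧ visible(node2) → p33(node2)]; (12) [wooden(node2) ∧ green(node2) → flies(node2)]. Adds active(node2), p33(node2), flies(node2).
Round 4: (7) [flies(node2) → swims(node2)]. Adds swims(node2).
Closure: {active(node2), cold(node2), flagged(node2), flies(node2), green(node2), has_feathers(node2), hot(node2), large(node2), locked(node2), mammal(node2), metal(node2), p33(node2), ready(node2), red(node2), small(node2), swims(node2), valid(node2), visible(node2), wooden(node2)} — 19 facts.

19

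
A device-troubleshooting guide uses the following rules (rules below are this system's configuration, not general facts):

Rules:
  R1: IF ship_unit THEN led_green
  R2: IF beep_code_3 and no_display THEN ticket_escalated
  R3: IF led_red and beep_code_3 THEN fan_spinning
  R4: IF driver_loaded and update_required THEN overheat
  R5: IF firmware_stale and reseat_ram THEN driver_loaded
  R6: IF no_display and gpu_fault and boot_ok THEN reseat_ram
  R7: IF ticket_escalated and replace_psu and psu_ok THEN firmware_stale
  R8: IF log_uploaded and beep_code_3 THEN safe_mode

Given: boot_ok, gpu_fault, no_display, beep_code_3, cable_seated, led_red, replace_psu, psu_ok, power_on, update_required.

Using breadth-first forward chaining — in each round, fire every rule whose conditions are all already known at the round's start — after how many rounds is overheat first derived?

Round 1: R2 [IF beep_code_3 and no_display THEN ticket_escalated]; R3 [IF led_red and beep_code_3 THEN fan_spinning]; R6 [IF no_display and gpu_fault and boot_ok THEN reseat_ram]. New: ticket_escalated, fan_spinning, reseat_ram.
Round 2: R7 [IF ticket_escalated and replace_psu and psu_ok THEN firmware_stale]. New: firmware_stale.
Round 3: R5 [IF firmware_stale and reseat_ram THEN driver_loaded]. New: driver_loaded.
Round 4: R4 [IF driver_loaded and update_required THEN overheat]. New: overheat.
overheat first appears in round 4.

4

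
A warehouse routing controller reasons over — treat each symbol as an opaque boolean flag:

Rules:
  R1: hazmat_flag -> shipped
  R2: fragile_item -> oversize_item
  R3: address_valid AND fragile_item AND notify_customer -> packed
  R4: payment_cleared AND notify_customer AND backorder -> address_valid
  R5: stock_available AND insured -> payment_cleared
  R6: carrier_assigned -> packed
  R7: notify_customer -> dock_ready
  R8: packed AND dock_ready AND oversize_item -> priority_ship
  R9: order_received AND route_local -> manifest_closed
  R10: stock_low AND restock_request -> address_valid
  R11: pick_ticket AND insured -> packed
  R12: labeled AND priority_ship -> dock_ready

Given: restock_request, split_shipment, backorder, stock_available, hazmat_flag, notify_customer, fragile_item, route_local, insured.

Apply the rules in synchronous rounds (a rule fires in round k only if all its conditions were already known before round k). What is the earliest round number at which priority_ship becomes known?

4

Round 1: R1 [hazmat_flag -> shipped]; R2 [fragile_item -> oversize_item]; R5 [stock_available AND insured -> payment_cleared]; R7 [notify_customer -> dock_ready]. New: shipped, oversize_item, payment_cleared, dock_ready.
Round 2: R4 [payment_cleared AND notify_customer AND backorder -> address_valid]. New: address_valid.
Round 3: R3 [address_valid AND fragile_item AND notify_customer -> packed]. New: packed.
Round 4: R8 [packed AND dock_ready AND oversize_item -> priority_ship]. New: priority_ship.
priority_ship first appears in round 4.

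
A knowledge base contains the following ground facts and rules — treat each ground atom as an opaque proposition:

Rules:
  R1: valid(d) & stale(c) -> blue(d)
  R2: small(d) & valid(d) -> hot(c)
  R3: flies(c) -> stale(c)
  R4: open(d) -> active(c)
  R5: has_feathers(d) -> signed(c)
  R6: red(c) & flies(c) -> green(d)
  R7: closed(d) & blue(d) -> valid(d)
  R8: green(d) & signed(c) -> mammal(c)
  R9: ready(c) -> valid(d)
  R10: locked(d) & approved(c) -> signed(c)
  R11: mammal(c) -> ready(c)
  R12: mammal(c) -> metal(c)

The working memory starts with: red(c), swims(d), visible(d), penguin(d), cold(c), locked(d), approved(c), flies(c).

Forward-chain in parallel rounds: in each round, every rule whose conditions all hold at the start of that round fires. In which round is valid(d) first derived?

4

Round 1: R3 [flies(c) -> stale(c)]; R6 [red(c) & flies(c) -> green(d)]; R10 [locked(d) & approved(c) -> signed(c)]. New: stale(c), green(d), signed(c).
Round 2: R8 [green(d) & signed(c) -> mammal(c)]. New: mammal(c).
Round 3: R11 [mammal(c) -> ready(c)]; R12 [mammal(c) -> metal(c)]. New: ready(c), metal(c).
Round 4: R9 [ready(c) -> valid(d)]. New: valid(d).
valid(d) first appears in round 4.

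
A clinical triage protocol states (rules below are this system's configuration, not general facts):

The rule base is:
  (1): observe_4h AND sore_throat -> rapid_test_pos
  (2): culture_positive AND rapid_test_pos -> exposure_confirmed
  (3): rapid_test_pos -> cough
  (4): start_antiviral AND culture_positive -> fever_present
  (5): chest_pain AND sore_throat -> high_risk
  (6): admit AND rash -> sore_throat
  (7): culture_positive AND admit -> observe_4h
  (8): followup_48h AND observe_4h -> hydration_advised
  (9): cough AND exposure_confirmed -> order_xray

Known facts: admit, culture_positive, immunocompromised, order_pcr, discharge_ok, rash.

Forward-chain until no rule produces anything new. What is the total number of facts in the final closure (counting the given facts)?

Round 1 fires (6), (7), giving sore_throat, observe_4h.
Round 2 fires (1), giving rapid_test_pos.
Round 3 fires (2), (3), giving exposure_confirmed, cough.
Round 4 fires (9), giving order_xray.
Closure: {admit, cough, culture_positive, discharge_ok, exposure_confirmed, immunocompromised, observe_4h, order_pcr, order_xray, rapid_test_pos, rash, sore_throat} — 12 facts.

12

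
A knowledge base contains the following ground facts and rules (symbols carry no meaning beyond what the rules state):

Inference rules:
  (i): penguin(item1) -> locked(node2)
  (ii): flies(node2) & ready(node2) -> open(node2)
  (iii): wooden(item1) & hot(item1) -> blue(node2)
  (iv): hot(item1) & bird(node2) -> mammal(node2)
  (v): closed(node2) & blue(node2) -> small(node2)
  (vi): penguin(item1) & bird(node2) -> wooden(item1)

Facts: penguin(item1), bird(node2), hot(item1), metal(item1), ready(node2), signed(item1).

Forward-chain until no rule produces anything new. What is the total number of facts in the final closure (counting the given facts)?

10

Round 1: (i) [penguin(item1) -> locked(node2)]; (iv) [hot(item1) & bird(node2) -> mammal(node2)]; (vi) [penguin(item1) & bird(node2) -> wooden(item1)]. Adds locked(node2), mammal(node2), wooden(item1).
Round 2: (iii) [wooden(item1) & hot(item1) -> blue(node2)]. Adds blue(node2).
Closure: {bird(node2), blue(node2), hot(item1), locked(node2), mammal(node2), metal(item1), penguin(item1), ready(node2), signed(item1), wooden(item1)} — 10 facts.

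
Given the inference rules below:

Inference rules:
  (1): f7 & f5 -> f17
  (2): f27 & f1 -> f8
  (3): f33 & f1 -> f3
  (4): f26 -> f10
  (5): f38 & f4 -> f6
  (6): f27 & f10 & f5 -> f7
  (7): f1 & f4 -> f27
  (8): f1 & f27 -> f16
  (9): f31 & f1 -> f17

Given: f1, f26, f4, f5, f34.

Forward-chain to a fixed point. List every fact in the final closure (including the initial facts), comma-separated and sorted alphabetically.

Round 1 fires (4), (7), giving f10, f27.
Round 2 fires (2), (6), (8), giving f8, f7, f16.
Round 3 fires (1), giving f17.

f1, f10, f16, f17, f26, f27, f34, f4, f5, f7, f8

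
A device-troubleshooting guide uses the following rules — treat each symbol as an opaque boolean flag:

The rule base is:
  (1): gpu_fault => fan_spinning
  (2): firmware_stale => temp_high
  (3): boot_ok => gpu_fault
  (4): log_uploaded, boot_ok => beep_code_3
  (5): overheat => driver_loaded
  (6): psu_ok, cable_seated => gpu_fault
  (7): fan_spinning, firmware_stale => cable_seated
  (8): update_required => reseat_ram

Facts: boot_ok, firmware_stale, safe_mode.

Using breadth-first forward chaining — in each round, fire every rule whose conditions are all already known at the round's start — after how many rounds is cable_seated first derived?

3

Round 1: (2) [firmware_stale => temp_high]; (3) [boot_ok => gpu_fault]. New: temp_high, gpu_fault.
Round 2: (1) [gpu_fault => fan_spinning]. New: fan_spinning.
Round 3: (7) [fan_spinning, firmware_stale => cable_seated]. New: cable_seated.
cable_seated first appears in round 3.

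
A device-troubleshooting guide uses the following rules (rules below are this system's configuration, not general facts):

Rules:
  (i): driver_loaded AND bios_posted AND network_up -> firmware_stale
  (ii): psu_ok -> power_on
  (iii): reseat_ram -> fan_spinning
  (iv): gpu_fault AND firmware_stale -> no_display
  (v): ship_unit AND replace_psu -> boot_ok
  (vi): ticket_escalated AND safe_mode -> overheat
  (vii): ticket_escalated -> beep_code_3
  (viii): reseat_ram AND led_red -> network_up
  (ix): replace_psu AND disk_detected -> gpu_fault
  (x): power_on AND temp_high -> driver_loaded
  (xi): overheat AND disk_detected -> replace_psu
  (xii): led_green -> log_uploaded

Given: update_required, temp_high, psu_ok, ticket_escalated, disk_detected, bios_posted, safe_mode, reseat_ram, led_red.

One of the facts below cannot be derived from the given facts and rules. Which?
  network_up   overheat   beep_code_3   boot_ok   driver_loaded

Round 1 fires (ii), (iii), (vi), (vii), (viii), giving power_on, fan_spinning, overheat, beep_code_3, network_up.
Round 2 fires (x), (xi), giving driver_loaded, replace_psu.
Round 3 fires (i), (ix), giving firmware_stale, gpu_fault.
Round 4 fires (iv), giving no_display.
Derived: overheat (round 1), network_up (round 1), driver_loaded (round 2), beep_code_3 (round 1). boot_ok never appears in any round.

boot_ok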